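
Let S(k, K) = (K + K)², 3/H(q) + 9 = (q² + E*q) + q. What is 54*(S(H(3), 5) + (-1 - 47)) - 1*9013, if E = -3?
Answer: -6205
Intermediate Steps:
H(q) = 3/(-9 + q² - 2*q) (H(q) = 3/(-9 + ((q² - 3*q) + q)) = 3/(-9 + (q² - 2*q)) = 3/(-9 + q² - 2*q))
S(k, K) = 4*K² (S(k, K) = (2*K)² = 4*K²)
54*(S(H(3), 5) + (-1 - 47)) - 1*9013 = 54*(4*5² + (-1 - 47)) - 1*9013 = 54*(4*25 - 48) - 9013 = 54*(100 - 48) - 9013 = 54*52 - 9013 = 2808 - 9013 = -6205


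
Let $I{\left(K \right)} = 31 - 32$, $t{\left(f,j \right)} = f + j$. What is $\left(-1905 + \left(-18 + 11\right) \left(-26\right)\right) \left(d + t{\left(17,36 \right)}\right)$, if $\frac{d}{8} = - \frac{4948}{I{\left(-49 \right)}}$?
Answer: $-68294551$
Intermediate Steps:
$I{\left(K \right)} = -1$
$d = 39584$ ($d = 8 \left(- \frac{4948}{-1}\right) = 8 \left(\left(-4948\right) \left(-1\right)\right) = 8 \cdot 4948 = 39584$)
$\left(-1905 + \left(-18 + 11\right) \left(-26\right)\right) \left(d + t{\left(17,36 \right)}\right) = \left(-1905 + \left(-18 + 11\right) \left(-26\right)\right) \left(39584 + \left(17 + 36\right)\right) = \left(-1905 - -182\right) \left(39584 + 53\right) = \left(-1905 + 182\right) 39637 = \left(-1723\right) 39637 = -68294551$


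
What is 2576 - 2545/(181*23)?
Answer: 10721343/4163 ≈ 2575.4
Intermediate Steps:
2576 - 2545/(181*23) = 2576 - 2545/4163 = 10721343/4163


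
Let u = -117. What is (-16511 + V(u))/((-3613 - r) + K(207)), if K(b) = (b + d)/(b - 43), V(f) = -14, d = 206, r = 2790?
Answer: 2710100/1049679 ≈ 2.5818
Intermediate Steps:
K(b) = (206 + b)/(-43 + b) (K(b) = (b + 206)/(b - 43) = (206 + b)/(-43 + b))
(-16511 + V(u))/((-3613 - r) + K(207)) = (-16511 - 14)/((-3613 - 1*2790) + (206 + 207)/(-43 + 207)) = -16525/((-3613 - 2790) + 413/164) = -16525/(-6403 + (1/164)*413) = -16525/(-6403 + 413/164) = -16525/(-1049679/164) = -16525*(-164/1049679) = 2710100/1049679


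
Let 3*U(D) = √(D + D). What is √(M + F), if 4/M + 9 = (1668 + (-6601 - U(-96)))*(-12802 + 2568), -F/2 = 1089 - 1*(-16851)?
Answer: 2*√21*√((-64692041087 - 34971040*I*√3)/(151452939 + 81872*I*√3)) ≈ 2.0166e-13 - 189.42*I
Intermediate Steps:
F = -35880 (F = -2*(1089 - 1*(-16851)) = -2*(1089 + 16851) = -2*17940 = -35880)
U(D) = √2*√D/3 (U(D) = √(D + D)/3 = √(2*D)/3 = (√2*√D)/3 = √2*√D/3)
M = 4/(50484313 + 81872*I*√3/3) (M = 4/(-9 + (1668 + (-6601 - √2*√(-96)/3))*(-12802 + 2568)) = 4/(-9 + (1668 + (-6601 - √2*4*I*√6/3))*(-10234)) = 4/(-9 + (1668 + (-6601 - 8*I*√3/3))*(-10234)) = 4/(-9 + (-4933 - 8*I*√3/3)*(-10234)) = 4/(-9 + (50484322 + 81872*I*√3/3)) = 4/(50484313 + 81872*I*√3/3) ≈ 7.9232e-8 - 7.4186e-11*I)
√(M + F) = √((605811756/7646004280270291 - 327488*I*√3/7646004280270291) - 35880) = √(-274338633575492229324/7646004280270291 - 327488*I*√3/7646004280270291)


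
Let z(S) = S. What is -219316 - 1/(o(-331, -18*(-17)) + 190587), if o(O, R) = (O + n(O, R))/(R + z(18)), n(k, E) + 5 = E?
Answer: -2257132942042/10291693 ≈ -2.1932e+5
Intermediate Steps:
n(k, E) = -5 + E
o(O, R) = (-5 + O + R)/(18 + R) (o(O, R) = (O + (-5 + R))/(R + 18) = (-5 + O + R)/(18 + R))
-219316 - 1/(o(-331, -18*(-17)) + 190587) = -219316 - 1/((-5 - 331 - 18*(-17))/(18 - 18*(-17)) + 190587) = -219316 - 1/((-5 - 331 + 306)/(18 + 306) + 190587) = -219316 - 1/(-30/324 + 190587) = -219316 - 1/((1/324)*(-30) + 190587) = -219316 - 1/(-5/54 + 190587) = -219316 - 1/10291693/54 = -219316 - 1*54/10291693 = -219316 - 54/10291693 = -2257132942042/10291693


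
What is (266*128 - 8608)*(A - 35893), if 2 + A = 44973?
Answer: 230944320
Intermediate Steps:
A = 44971 (A = -2 + 44973 = 44971)
(266*128 - 8608)*(A - 35893) = (266*128 - 8608)*(44971 - 35893) = (34048 - 8608)*9078 = 25440*9078 = 230944320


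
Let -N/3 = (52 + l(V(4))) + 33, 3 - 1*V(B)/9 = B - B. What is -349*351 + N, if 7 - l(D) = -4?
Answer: -122787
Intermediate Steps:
V(B) = 27 (V(B) = 27 - 9*(B - B) = 27 - 9*0 = 27 + 0 = 27)
l(D) = 11 (l(D) = 7 - 1*(-4) = 7 + 4 = 11)
N = -288 (N = -3*((52 + 11) + 33) = -3*(63 + 33) = -3*96 = -288)
-349*351 + N = -349*351 - 288 = -122499 - 288 = -122787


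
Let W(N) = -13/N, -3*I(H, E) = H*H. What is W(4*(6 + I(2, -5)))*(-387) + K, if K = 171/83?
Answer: 1262295/4648 ≈ 271.58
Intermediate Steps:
I(H, E) = -H**2/3 (I(H, E) = -H*H/3 = -H**2/3)
K = 171/83 (K = 171*(1/83) = 171/83 ≈ 2.0602)
W(4*(6 + I(2, -5)))*(-387) + K = -13*1/(4*(6 - 1/3*2**2))*(-387) + 171/83 = -13*1/(4*(6 - 1/3*4))*(-387) + 171/83 = -13*1/(4*(6 - 4/3))*(-387) + 171/83 = -13/(4*(14/3))*(-387) + 171/83 = -13/56/3*(-387) + 171/83 = -13*3/56*(-387) + 171/83 = -39/56*(-387) + 171/83 = 15093/56 + 171/83 = 1262295/4648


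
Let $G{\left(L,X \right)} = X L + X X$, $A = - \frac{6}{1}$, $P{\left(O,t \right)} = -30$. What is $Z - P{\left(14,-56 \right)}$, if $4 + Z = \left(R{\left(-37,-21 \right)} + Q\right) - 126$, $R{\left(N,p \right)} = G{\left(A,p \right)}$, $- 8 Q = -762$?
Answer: $\frac{2249}{4} \approx 562.25$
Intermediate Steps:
$A = -6$ ($A = \left(-6\right) 1 = -6$)
$Q = \frac{381}{4}$ ($Q = \left(- \frac{1}{8}\right) \left(-762\right) = \frac{381}{4} \approx 95.25$)
$G{\left(L,X \right)} = X^{2} + L X$ ($G{\left(L,X \right)} = L X + X^{2} = X^{2} + L X$)
$R{\left(N,p \right)} = p \left(-6 + p\right)$
$Z = \frac{2129}{4}$ ($Z = -4 - \left(\frac{123}{4} + 21 \left(-6 - 21\right)\right) = -4 + \left(\left(\left(-21\right) \left(-27\right) + \frac{381}{4}\right) - 126\right) = -4 + \left(\left(567 + \frac{381}{4}\right) - 126\right) = -4 + \left(\frac{2649}{4} - 126\right) = -4 + \frac{2145}{4} = \frac{2129}{4} \approx 532.25$)
$Z - P{\left(14,-56 \right)} = \frac{2129}{4} - -30 = \frac{2129}{4} + 30 = \frac{2249}{4}$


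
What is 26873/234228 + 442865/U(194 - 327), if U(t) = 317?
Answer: 103739901961/74250276 ≈ 1397.2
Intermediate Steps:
26873/234228 + 442865/U(194 - 327) = 26873/234228 + 442865/317 = 103739901961/74250276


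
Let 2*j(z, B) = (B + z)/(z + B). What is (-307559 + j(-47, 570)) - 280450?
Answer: -1176017/2 ≈ -5.8801e+5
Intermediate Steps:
j(z, B) = ½ (j(z, B) = ((B + z)/(z + B))/2 = ((B + z)/(B + z))/2 = (½)*1 = ½)
(-307559 + j(-47, 570)) - 280450 = (-307559 + ½) - 280450 = -615117/2 - 280450 = -1176017/2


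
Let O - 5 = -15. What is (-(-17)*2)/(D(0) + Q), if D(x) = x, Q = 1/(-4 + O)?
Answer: -476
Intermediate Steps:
O = -10 (O = 5 - 15 = -10)
Q = -1/14 (Q = 1/(-4 - 10) = 1/(-14) = -1/14 ≈ -0.071429)
(-(-17)*2)/(D(0) + Q) = (-(-17)*2)/(0 - 1/14) = (-17*(-2))/(-1/14) = 34*(-14) = -476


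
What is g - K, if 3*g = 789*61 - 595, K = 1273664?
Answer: -3773458/3 ≈ -1.2578e+6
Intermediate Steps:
g = 47534/3 (g = (789*61 - 595)/3 = (48129 - 595)/3 = (1/3)*47534 = 47534/3 ≈ 15845.)
g - K = 47534/3 - 1*1273664 = 47534/3 - 1273664 = -3773458/3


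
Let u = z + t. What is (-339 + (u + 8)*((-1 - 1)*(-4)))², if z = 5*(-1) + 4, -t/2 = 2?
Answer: 99225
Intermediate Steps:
t = -4 (t = -2*2 = -4)
z = -1 (z = -5 + 4 = -1)
u = -5 (u = -1 - 4 = -5)
(-339 + (u + 8)*((-1 - 1)*(-4)))² = (-339 + (-5 + 8)*((-1 - 1)*(-4)))² = (-339 + 3*(-2*(-4)))² = (-339 + 3*8)² = (-339 + 24)² = (-315)² = 99225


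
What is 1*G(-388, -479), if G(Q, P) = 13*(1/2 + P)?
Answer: -12441/2 ≈ -6220.5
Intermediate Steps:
G(Q, P) = 13/2 + 13*P (G(Q, P) = 13*(½ + P) = 13/2 + 13*P)
1*G(-388, -479) = 1*(13/2 + 13*(-479)) = 1*(13/2 - 6227) = 1*(-12441/2) = -12441/2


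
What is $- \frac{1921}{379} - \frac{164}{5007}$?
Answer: $- \frac{9680603}{1897653} \approx -5.1014$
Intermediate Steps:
$- \frac{1921}{379} - \frac{164}{5007} = - \frac{9680603}{1897653}$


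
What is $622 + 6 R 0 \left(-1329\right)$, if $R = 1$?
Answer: $622$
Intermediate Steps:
$622 + 6 R 0 \left(-1329\right) = 622 + 6 \cdot 1 \cdot 0 \left(-1329\right) = 622 + 6 \cdot 0 \left(-1329\right) = 622 + 0 \left(-1329\right) = 622 + 0 = 622$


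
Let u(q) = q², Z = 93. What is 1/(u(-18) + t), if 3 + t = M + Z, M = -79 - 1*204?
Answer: 1/131 ≈ 0.0076336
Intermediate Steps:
M = -283 (M = -79 - 204 = -283)
t = -193 (t = -3 + (-283 + 93) = -3 - 190 = -193)
1/(u(-18) + t) = 1/((-18)² - 193) = 1/(324 - 193) = 1/131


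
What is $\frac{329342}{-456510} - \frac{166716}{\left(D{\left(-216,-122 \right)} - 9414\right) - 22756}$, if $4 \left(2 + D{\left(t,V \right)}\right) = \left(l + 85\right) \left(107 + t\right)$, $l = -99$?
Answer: $\frac{65637574309}{14512681155} \approx 4.5228$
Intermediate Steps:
$D{\left(t,V \right)} = - \frac{753}{2} - \frac{7 t}{2}$ ($D{\left(t,V \right)} = -2 + \frac{\left(-99 + 85\right) \left(107 + t\right)}{4} = -2 + \frac{\left(-14\right) \left(107 + t\right)}{4} = -2 + \frac{-1498 - 14 t}{4} = -2 - \left(\frac{749}{2} + \frac{7 t}{2}\right) = - \frac{753}{2} - \frac{7 t}{2}$)
$\frac{329342}{-456510} - \frac{166716}{\left(D{\left(-216,-122 \right)} - 9414\right) - 22756} = \frac{329342}{-456510} - \frac{166716}{\left(\left(- \frac{753}{2} - -756\right) - 9414\right) - 22756} = 329342 \left(- \frac{1}{456510}\right) - \frac{166716}{\left(\left(- \frac{753}{2} + 756\right) - 9414\right) - 22756} = - \frac{164671}{228255} - \frac{166716}{\left(\frac{759}{2} - 9414\right) - 22756} = - \frac{164671}{228255} - \frac{166716}{- \frac{18069}{2} - 22756} = - \frac{164671}{228255} - \frac{166716}{- \frac{63581}{2}} = - \frac{164671}{228255} - - \frac{333432}{63581} = - \frac{164671}{228255} + \frac{333432}{63581} = \frac{65637574309}{14512681155}$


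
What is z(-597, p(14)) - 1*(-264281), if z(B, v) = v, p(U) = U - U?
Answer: 264281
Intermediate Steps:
p(U) = 0
z(-597, p(14)) - 1*(-264281) = 0 - 1*(-264281) = 0 + 264281 = 264281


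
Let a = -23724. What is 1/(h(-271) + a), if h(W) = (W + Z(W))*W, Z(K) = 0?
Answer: 1/49717 ≈ 2.0114e-5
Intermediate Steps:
h(W) = W² (h(W) = (W + 0)*W = W*W = W²)
1/(h(-271) + a) = 1/((-271)² - 23724) = 1/(73441 - 23724) = 1/49717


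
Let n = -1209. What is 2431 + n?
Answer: 1222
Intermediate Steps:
2431 + n = 2431 - 1209 = 1222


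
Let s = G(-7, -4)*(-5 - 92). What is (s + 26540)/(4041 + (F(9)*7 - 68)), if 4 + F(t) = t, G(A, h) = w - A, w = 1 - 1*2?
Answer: 12979/2004 ≈ 6.4765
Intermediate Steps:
w = -1 (w = 1 - 2 = -1)
G(A, h) = -1 - A
F(t) = -4 + t
s = -582 (s = (-1 - 1*(-7))*(-5 - 92) = (-1 + 7)*(-97) = 6*(-97) = -582)
(s + 26540)/(4041 + (F(9)*7 - 68)) = (-582 + 26540)/(4041 + ((-4 + 9)*7 - 68)) = 25958/(4041 + (5*7 - 68)) = 25958/(4041 + (35 - 68)) = 25958/(4041 - 33) = 25958/4008 = 25958*(1/4008) = 12979/2004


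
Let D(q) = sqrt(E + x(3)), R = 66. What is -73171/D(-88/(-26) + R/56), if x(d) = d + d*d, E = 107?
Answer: -10453*sqrt(119)/17 ≈ -6707.6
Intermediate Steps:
x(d) = d + d**2
D(q) = sqrt(119) (D(q) = sqrt(107 + 3*(1 + 3)) = sqrt(107 + 3*4) = sqrt(107 + 12) = sqrt(119))
-73171/D(-88/(-26) + R/56) = -73171*sqrt(119)/119 = -10453*sqrt(119)/17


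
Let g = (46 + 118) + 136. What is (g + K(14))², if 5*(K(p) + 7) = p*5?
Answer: 94249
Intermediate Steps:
K(p) = -7 + p (K(p) = -7 + (p*5)/5 = -7 + (5*p)/5 = -7 + p)
g = 300 (g = 164 + 136 = 300)
(g + K(14))² = (300 + (-7 + 14))² = (300 + 7)² = 307² = 94249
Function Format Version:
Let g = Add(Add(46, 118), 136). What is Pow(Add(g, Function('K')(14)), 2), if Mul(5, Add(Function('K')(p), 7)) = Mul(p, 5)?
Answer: 94249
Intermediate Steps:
Function('K')(p) = Add(-7, p) (Function('K')(p) = Add(-7, Mul(Rational(1, 5), Mul(p, 5))) = Add(-7, Mul(Rational(1, 5), Mul(5, p))) = Add(-7, p))
g = 300 (g = Add(164, 136) = 300)
Pow(Add(g, Function('K')(14)), 2) = Pow(Add(300, Add(-7, 14)), 2) = Pow(Add(300, 7), 2) = Pow(307, 2) = 94249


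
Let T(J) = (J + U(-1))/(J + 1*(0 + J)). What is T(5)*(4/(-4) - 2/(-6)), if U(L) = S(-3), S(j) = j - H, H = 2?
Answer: 0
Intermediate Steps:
S(j) = -2 + j (S(j) = j - 1*2 = j - 2 = -2 + j)
U(L) = -5 (U(L) = -2 - 3 = -5)
T(J) = (-5 + J)/(2*J) (T(J) = (J - 5)/(J + 1*(0 + J)) = (-5 + J)/(J + 1*J) = (-5 + J)/(J + J) = (-5 + J)/((2*J)) = (-5 + J)*(1/(2*J)) = (-5 + J)/(2*J))
T(5)*(4/(-4) - 2/(-6)) = ((1/2)*(-5 + 5)/5)*(4/(-4) - 2/(-6)) = ((1/2)*(1/5)*0)*(4*(-1/4) - 2*(-1/6)) = 0*(-1 + 1/3) = 0*(-2/3) = 0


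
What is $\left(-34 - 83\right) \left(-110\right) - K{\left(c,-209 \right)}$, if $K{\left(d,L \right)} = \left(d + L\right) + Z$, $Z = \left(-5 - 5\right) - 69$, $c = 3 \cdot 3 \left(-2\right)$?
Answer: $13176$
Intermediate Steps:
$c = -18$ ($c = 9 \left(-2\right) = -18$)
$Z = -79$ ($Z = \left(-5 - 5\right) - 69 = -10 - 69 = -79$)
$K{\left(d,L \right)} = -79 + L + d$ ($K{\left(d,L \right)} = \left(d + L\right) - 79 = \left(L + d\right) - 79 = -79 + L + d$)
$\left(-34 - 83\right) \left(-110\right) - K{\left(c,-209 \right)} = \left(-34 - 83\right) \left(-110\right) - \left(-79 - 209 - 18\right) = \left(-117\right) \left(-110\right) - -306 = 12870 + 306 = 13176$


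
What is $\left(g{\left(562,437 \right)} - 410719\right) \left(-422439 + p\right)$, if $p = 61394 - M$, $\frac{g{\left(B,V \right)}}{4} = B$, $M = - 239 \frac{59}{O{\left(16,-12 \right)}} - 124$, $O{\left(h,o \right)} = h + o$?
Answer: $\frac{583943197593}{4} \approx 1.4599 \cdot 10^{11}$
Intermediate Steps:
$M = - \frac{14597}{4}$ ($M = - 239 \frac{59}{16 - 12} - 124 = - 239 \cdot \frac{59}{4} - 124 = - 239 \cdot 59 \cdot \frac{1}{4} - 124 = \left(-239\right) \frac{59}{4} - 124 = - \frac{14101}{4} - 124 = - \frac{14597}{4} \approx -3649.3$)
$g{\left(B,V \right)} = 4 B$
$p = \frac{260173}{4}$ ($p = 61394 - - \frac{14597}{4} = 61394 + \frac{14597}{4} = \frac{260173}{4} \approx 65043.0$)
$\left(g{\left(562,437 \right)} - 410719\right) \left(-422439 + p\right) = \left(4 \cdot 562 - 410719\right) \left(-422439 + \frac{260173}{4}\right) = \left(2248 - 410719\right) \left(- \frac{1429583}{4}\right) = \left(-408471\right) \left(- \frac{1429583}{4}\right) = \frac{583943197593}{4}$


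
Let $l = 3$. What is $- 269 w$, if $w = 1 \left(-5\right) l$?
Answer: $4035$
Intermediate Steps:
$w = -15$ ($w = 1 \left(-5\right) 3 = \left(-5\right) 3 = -15$)
$- 269 w = \left(-269\right) \left(-15\right) = 4035$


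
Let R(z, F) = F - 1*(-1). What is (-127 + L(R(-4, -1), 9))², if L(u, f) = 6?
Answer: 14641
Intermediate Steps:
R(z, F) = 1 + F (R(z, F) = F + 1 = 1 + F)
(-127 + L(R(-4, -1), 9))² = (-127 + 6)² = (-121)² = 14641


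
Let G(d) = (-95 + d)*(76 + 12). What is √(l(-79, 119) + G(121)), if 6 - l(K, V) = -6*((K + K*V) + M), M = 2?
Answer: I*√54574 ≈ 233.61*I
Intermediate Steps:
l(K, V) = 18 + 6*K + 6*K*V (l(K, V) = 6 - (-6)*((K + K*V) + 2) = 6 - (-6)*(2 + K + K*V) = 6 - (-12 - 6*K - 6*K*V) = 6 + (12 + 6*K + 6*K*V) = 18 + 6*K + 6*K*V)
G(d) = -8360 + 88*d (G(d) = (-95 + d)*88 = -8360 + 88*d)
√(l(-79, 119) + G(121)) = √((18 + 6*(-79) + 6*(-79)*119) + (-8360 + 88*121)) = √((18 - 474 - 56406) + (-8360 + 10648)) = √(-56862 + 2288) = √(-54574) = I*√54574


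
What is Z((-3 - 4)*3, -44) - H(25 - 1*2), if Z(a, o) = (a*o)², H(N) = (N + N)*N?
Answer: 852718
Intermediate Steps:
H(N) = 2*N² (H(N) = (2*N)*N = 2*N²)
Z(a, o) = a²*o²
Z((-3 - 4)*3, -44) - H(25 - 1*2) = ((-3 - 4)*3)²*(-44)² - 2*(25 - 1*2)² = (-7*3)²*1936 - 2*(25 - 2)² = (-21)²*1936 - 2*23² = 441*1936 - 2*529 = 853776 - 1*1058 = 853776 - 1058 = 852718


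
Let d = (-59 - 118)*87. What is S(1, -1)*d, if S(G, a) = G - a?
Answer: -30798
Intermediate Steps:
d = -15399 (d = -177*87 = -15399)
S(1, -1)*d = (1 - 1*(-1))*(-15399) = (1 + 1)*(-15399) = 2*(-15399) = -30798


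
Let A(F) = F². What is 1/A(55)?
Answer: 1/3025 ≈ 0.00033058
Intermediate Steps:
1/A(55) = 1/(55²) = 1/3025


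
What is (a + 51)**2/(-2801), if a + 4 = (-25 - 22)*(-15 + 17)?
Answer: -2209/2801 ≈ -0.78865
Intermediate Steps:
a = -98 (a = -4 + (-25 - 22)*(-15 + 17) = -4 - 47*2 = -4 - 94 = -98)
(a + 51)**2/(-2801) = (-98 + 51)**2/(-2801) = (-47)**2*(-1/2801) = 2209*(-1/2801) = -2209/2801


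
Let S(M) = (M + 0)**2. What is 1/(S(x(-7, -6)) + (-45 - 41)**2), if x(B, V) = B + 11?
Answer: 1/7412 ≈ 0.00013492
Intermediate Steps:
x(B, V) = 11 + B
S(M) = M**2
1/(S(x(-7, -6)) + (-45 - 41)**2) = 1/((11 - 7)**2 + (-45 - 41)**2) = 1/(4**2 + (-86)**2) = 1/(16 + 7396) = 1/7412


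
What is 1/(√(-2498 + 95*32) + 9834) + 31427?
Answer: 1519605669406/48353507 - √542/96707014 ≈ 31427.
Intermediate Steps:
1/(√(-2498 + 95*32) + 9834) + 31427 = 1/(√(-2498 + 3040) + 9834) + 31427 = 1/(√542 + 9834) + 31427 = 1/(9834 + √542) + 31427 = 31427 + 1/(9834 + √542)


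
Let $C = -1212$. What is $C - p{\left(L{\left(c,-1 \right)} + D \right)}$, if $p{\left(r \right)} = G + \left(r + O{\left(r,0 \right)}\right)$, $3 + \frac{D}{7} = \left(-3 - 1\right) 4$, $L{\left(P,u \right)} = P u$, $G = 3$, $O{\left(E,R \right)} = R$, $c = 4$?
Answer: $-1078$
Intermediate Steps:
$D = -133$ ($D = -21 + 7 \left(-3 - 1\right) 4 = -21 + 7 \left(\left(-4\right) 4\right) = -21 + 7 \left(-16\right) = -21 - 112 = -133$)
$p{\left(r \right)} = 3 + r$ ($p{\left(r \right)} = 3 + \left(r + 0\right) = 3 + r$)
$C - p{\left(L{\left(c,-1 \right)} + D \right)} = -1212 - \left(3 + \left(4 \left(-1\right) - 133\right)\right) = -1212 - \left(3 - 137\right) = -1212 - -134 = -1212 + 134 = -1078$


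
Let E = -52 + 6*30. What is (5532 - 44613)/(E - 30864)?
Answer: 39081/30736 ≈ 1.2715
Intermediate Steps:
E = 128 (E = -52 + 180 = 128)
(5532 - 44613)/(E - 30864) = (5532 - 44613)/(128 - 30864) = -39081/(-30736) = -39081*(-1/30736) = 39081/30736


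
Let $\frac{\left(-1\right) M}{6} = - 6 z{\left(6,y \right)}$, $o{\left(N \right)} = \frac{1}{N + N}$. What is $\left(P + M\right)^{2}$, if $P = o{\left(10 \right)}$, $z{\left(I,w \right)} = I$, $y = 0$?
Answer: $\frac{18671041}{400} \approx 46678.0$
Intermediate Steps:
$o{\left(N \right)} = \frac{1}{2 N}$
$P = \frac{1}{20}$ ($P = \frac{1}{2 \cdot 10} = \frac{1}{2} \cdot \frac{1}{10} = \frac{1}{20} \approx 0.05$)
$M = 216$ ($M = - 6 \left(\left(-6\right) 6\right) = \left(-6\right) \left(-36\right) = 216$)
$\left(P + M\right)^{2} = \left(\frac{1}{20} + 216\right)^{2} = \left(\frac{4321}{20}\right)^{2} = \frac{18671041}{400}$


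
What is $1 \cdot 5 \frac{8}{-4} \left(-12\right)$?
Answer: $120$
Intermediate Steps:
$1 \cdot 5 \frac{8}{-4} \left(-12\right) = 5 \cdot 8 \left(- \frac{1}{4}\right) \left(-12\right) = 5 \left(-2\right) \left(-12\right) = \left(-10\right) \left(-12\right) = 120$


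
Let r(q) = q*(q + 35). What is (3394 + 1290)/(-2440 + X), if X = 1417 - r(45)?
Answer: -4684/4623 ≈ -1.0132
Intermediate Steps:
r(q) = q*(35 + q)
X = -2183 (X = 1417 - 45*(35 + 45) = 1417 - 45*80 = 1417 - 1*3600 = 1417 - 3600 = -2183)
(3394 + 1290)/(-2440 + X) = (3394 + 1290)/(-2440 - 2183) = 4684/(-4623) = 4684*(-1/4623) = -4684/4623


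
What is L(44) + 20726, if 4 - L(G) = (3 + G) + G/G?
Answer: 20682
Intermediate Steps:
L(G) = -G (L(G) = 4 - ((3 + G) + G/G) = 4 - ((3 + G) + 1) = 4 - (4 + G) = 4 + (-4 - G) = -G)
L(44) + 20726 = -1*44 + 20726 = -44 + 20726 = 20682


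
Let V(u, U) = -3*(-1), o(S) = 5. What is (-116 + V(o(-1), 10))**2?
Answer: 12769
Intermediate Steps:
V(u, U) = 3
(-116 + V(o(-1), 10))**2 = (-116 + 3)**2 = (-113)**2 = 12769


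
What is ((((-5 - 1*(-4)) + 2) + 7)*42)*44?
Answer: 14784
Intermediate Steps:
((((-5 - 1*(-4)) + 2) + 7)*42)*44 = ((((-5 + 4) + 2) + 7)*42)*44 = (((-1 + 2) + 7)*42)*44 = ((1 + 7)*42)*44 = (8*42)*44 = 336*44 = 14784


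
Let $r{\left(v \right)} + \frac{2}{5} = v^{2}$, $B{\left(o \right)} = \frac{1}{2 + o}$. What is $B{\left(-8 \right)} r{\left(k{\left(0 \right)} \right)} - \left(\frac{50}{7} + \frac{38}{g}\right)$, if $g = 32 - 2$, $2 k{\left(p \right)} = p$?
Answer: $- \frac{292}{35} \approx -8.3428$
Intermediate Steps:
$k{\left(p \right)} = \frac{p}{2}$
$g = 30$ ($g = 32 - 2 = 30$)
$r{\left(v \right)} = - \frac{2}{5} + v^{2}$
$B{\left(-8 \right)} r{\left(k{\left(0 \right)} \right)} - \left(\frac{50}{7} + \frac{38}{g}\right) = \frac{- \frac{2}{5} + \left(\frac{1}{2} \cdot 0\right)^{2}}{2 - 8} - \left(\frac{19}{15} + \frac{50}{7}\right) = \frac{- \frac{2}{5} + 0^{2}}{-6} - \frac{883}{105} = - \frac{- \frac{2}{5} + 0}{6} - \frac{883}{105} = \left(- \frac{1}{6}\right) \left(- \frac{2}{5}\right) - \frac{883}{105} = \frac{1}{15} - \frac{883}{105} = - \frac{292}{35}$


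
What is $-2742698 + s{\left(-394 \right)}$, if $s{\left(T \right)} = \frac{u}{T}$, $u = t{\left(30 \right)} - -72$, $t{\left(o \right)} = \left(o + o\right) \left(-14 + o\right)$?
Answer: $- \frac{540312022}{197} \approx -2.7427 \cdot 10^{6}$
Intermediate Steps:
$t{\left(o \right)} = 2 o \left(-14 + o\right)$
$u = 1032$ ($u = 2 \cdot 30 \left(-14 + 30\right) - -72 = 2 \cdot 30 \cdot 16 + 72 = 960 + 72 = 1032$)
$s{\left(T \right)} = \frac{1032}{T}$
$-2742698 + s{\left(-394 \right)} = -2742698 + \frac{1032}{-394} = -2742698 + 1032 \left(- \frac{1}{394}\right) = -2742698 - \frac{516}{197} = - \frac{540312022}{197}$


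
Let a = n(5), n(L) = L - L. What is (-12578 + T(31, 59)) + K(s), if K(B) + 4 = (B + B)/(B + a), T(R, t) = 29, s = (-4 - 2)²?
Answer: -12551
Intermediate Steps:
n(L) = 0
a = 0
s = 36 (s = (-6)² = 36)
K(B) = -2 (K(B) = -4 + (B + B)/(B + 0) = -4 + (2*B)/B = -4 + 2 = -2)
(-12578 + T(31, 59)) + K(s) = (-12578 + 29) - 2 = -12549 - 2 = -12551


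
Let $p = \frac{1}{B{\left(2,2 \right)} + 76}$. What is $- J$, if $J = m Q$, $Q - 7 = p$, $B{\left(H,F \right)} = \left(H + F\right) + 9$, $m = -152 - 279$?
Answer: $\frac{268944}{89} \approx 3021.8$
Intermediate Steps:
$m = -431$ ($m = -152 - 279 = -431$)
$B{\left(H,F \right)} = 9 + F + H$ ($B{\left(H,F \right)} = \left(F + H\right) + 9 = 9 + F + H$)
$p = \frac{1}{89}$ ($p = \frac{1}{\left(9 + 2 + 2\right) + 76} = \frac{1}{13 + 76} = \frac{1}{89} \approx 0.011236$)
$Q = \frac{624}{89}$ ($Q = 7 + \frac{1}{89} = \frac{624}{89} \approx 7.0112$)
$J = - \frac{268944}{89}$ ($J = \left(-431\right) \frac{624}{89} = - \frac{268944}{89} \approx -3021.8$)
$- J = \left(-1\right) \left(- \frac{268944}{89}\right) = \frac{268944}{89}$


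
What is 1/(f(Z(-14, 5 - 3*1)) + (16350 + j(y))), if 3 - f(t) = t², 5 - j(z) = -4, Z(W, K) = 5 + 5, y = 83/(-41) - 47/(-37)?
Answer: 1/16262 ≈ 6.1493e-5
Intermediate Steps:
y = -1144/1517 (y = 83*(-1/41) - 47*(-1/37) = -83/41 + 47/37 = -1144/1517 ≈ -0.75412)
Z(W, K) = 10
j(z) = 9 (j(z) = 5 - 1*(-4) = 5 + 4 = 9)
f(t) = 3 - t²
1/(f(Z(-14, 5 - 3*1)) + (16350 + j(y))) = 1/((3 - 1*10²) + (16350 + 9)) = 1/((3 - 1*100) + 16359) = 1/((3 - 100) + 16359) = 1/(-97 + 16359) = 1/16262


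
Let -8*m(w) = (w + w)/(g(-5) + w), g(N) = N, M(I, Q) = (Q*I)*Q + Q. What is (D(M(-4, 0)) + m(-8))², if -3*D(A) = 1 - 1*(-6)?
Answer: 9409/1521 ≈ 6.1861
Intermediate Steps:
M(I, Q) = Q + I*Q² (M(I, Q) = (I*Q)*Q + Q = I*Q² + Q = Q + I*Q²)
D(A) = -7/3 (D(A) = -(1 - 1*(-6))/3 = -(1 + 6)/3 = -⅓*7 = -7/3)
m(w) = -w/(4*(-5 + w)) (m(w) = -(w + w)/(8*(-5 + w)) = -2*w/(8*(-5 + w)) = -w/(4*(-5 + w)))
(D(M(-4, 0)) + m(-8))² = (-7/3 - 1*(-8)/(-20 + 4*(-8)))² = (-7/3 - 1*(-8)/(-20 - 32))² = (-7/3 - 1*(-8)/(-52))² = (-7/3 - 1*(-8)*(-1/52))² = (-7/3 - 2/13)² = (-97/39)² = 9409/1521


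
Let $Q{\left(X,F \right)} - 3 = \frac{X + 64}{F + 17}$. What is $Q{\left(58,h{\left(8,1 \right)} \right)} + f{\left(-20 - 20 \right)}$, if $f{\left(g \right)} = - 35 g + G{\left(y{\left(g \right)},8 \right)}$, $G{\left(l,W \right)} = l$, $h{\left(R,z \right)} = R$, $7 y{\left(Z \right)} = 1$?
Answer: $\frac{246404}{175} \approx 1408.0$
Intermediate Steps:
$y{\left(Z \right)} = \frac{1}{7}$ ($y{\left(Z \right)} = \frac{1}{7} \cdot 1 = \frac{1}{7}$)
$f{\left(g \right)} = \frac{1}{7} - 35 g$ ($f{\left(g \right)} = - 35 g + \frac{1}{7} = \frac{1}{7} - 35 g$)
$Q{\left(X,F \right)} = 3 + \frac{64 + X}{17 + F}$ ($Q{\left(X,F \right)} = 3 + \frac{X + 64}{F + 17} = 3 + \frac{64 + X}{17 + F}$)
$Q{\left(58,h{\left(8,1 \right)} \right)} + f{\left(-20 - 20 \right)} = \frac{115 + 58 + 3 \cdot 8}{17 + 8} - \left(- \frac{1}{7} + 35 \left(-20 - 20\right)\right) = \frac{115 + 58 + 24}{25} + \left(\frac{1}{7} - -1400\right) = \frac{1}{25} \cdot 197 + \left(\frac{1}{7} + 1400\right) = \frac{197}{25} + \frac{9801}{7} = \frac{246404}{175}$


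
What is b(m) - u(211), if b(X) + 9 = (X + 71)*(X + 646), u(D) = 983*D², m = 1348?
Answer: -40934666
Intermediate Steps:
b(X) = -9 + (71 + X)*(646 + X) (b(X) = -9 + (X + 71)*(X + 646) = -9 + (71 + X)*(646 + X))
b(m) - u(211) = (45857 + 1348² + 717*1348) - 983*211² = (45857 + 1817104 + 966516) - 983*44521 = 2829477 - 1*43764143 = 2829477 - 43764143 = -40934666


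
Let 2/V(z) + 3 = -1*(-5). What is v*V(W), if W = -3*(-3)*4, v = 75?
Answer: 75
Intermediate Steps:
W = 36 (W = 9*4 = 36)
V(z) = 1 (V(z) = 2/(-3 - 1*(-5)) = 2/(-3 + 5) = 2/2 = 2*(½) = 1)
v*V(W) = 75*1 = 75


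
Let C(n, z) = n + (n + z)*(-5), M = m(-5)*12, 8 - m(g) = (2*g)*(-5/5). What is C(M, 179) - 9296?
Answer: -10095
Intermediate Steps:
m(g) = 8 + 2*g (m(g) = 8 - 2*g*(-5/5) = 8 - 2*g*(-5*⅕) = 8 - 2*g*(-1) = 8 - (-2)*g = 8 + 2*g)
M = -24 (M = (8 + 2*(-5))*12 = (8 - 10)*12 = -2*12 = -24)
C(n, z) = -5*z - 4*n (C(n, z) = n + (-5*n - 5*z) = -5*z - 4*n)
C(M, 179) - 9296 = (-5*179 - 4*(-24)) - 9296 = (-895 + 96) - 9296 = -799 - 9296 = -10095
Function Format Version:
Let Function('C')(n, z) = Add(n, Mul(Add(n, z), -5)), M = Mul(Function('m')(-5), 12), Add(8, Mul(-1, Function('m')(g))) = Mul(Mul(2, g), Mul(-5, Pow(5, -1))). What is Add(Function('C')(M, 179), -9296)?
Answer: -10095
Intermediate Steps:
Function('m')(g) = Add(8, Mul(2, g)) (Function('m')(g) = Add(8, Mul(-1, Mul(Mul(2, g), Mul(-5, Pow(5, -1))))) = Add(8, Mul(-1, Mul(Mul(2, g), Mul(-5, Rational(1, 5))))) = Add(8, Mul(-1, Mul(Mul(2, g), -1))) = Add(8, Mul(-1, Mul(-2, g))) = Add(8, Mul(2, g)))
M = -24 (M = Mul(Add(8, Mul(2, -5)), 12) = Mul(Add(8, -10), 12) = Mul(-2, 12) = -24)
Function('C')(n, z) = Add(Mul(-5, z), Mul(-4, n)) (Function('C')(n, z) = Add(n, Add(Mul(-5, n), Mul(-5, z))) = Add(Mul(-5, z), Mul(-4, n)))
Add(Function('C')(M, 179), -9296) = Add(Add(Mul(-5, 179), Mul(-4, -24)), -9296) = Add(Add(-895, 96), -9296) = Add(-799, -9296) = -10095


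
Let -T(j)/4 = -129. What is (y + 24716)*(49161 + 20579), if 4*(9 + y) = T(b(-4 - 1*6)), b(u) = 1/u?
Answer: 1732062640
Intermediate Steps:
T(j) = 516 (T(j) = -4*(-129) = 516)
y = 120 (y = -9 + (¼)*516 = -9 + 129 = 120)
(y + 24716)*(49161 + 20579) = (120 + 24716)*(49161 + 20579) = 24836*69740 = 1732062640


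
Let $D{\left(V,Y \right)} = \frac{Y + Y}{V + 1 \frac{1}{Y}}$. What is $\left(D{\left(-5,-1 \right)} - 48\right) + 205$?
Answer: $\frac{472}{3} \approx 157.33$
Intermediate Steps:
$D{\left(V,Y \right)} = \frac{2 Y}{V + \frac{1}{Y}}$
$\left(D{\left(-5,-1 \right)} - 48\right) + 205 = \left(\frac{2 \left(-1\right)^{2}}{1 - -5} - 48\right) + 205 = \left(2 \cdot 1 \frac{1}{1 + 5} - 48\right) + 205 = \left(2 \cdot 1 \cdot \frac{1}{6} - 48\right) + 205 = \left(\frac{1}{3} - 48\right) + 205 = - \frac{143}{3} + 205 = \frac{472}{3}$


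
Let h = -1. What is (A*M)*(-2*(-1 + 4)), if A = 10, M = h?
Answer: 60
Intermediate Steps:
M = -1
(A*M)*(-2*(-1 + 4)) = (10*(-1))*(-2*(-1 + 4)) = -(-20)*3 = -10*(-6) = 60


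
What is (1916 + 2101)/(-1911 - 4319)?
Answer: -4017/6230 ≈ -0.64478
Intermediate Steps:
(1916 + 2101)/(-1911 - 4319) = 4017/(-6230) = 4017*(-1/6230) = -4017/6230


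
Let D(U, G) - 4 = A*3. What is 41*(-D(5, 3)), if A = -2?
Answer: 82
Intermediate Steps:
D(U, G) = -2 (D(U, G) = 4 - 2*3 = 4 - 6 = -2)
41*(-D(5, 3)) = 41*(-1*(-2)) = 41*2 = 82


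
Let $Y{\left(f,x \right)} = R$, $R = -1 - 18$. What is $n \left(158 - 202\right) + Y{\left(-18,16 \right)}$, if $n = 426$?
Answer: $-18763$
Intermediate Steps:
$R = -19$ ($R = -1 - 18 = -19$)
$Y{\left(f,x \right)} = -19$
$n \left(158 - 202\right) + Y{\left(-18,16 \right)} = 426 \left(158 - 202\right) - 19 = 426 \left(-44\right) - 19 = -18744 - 19 = -18763$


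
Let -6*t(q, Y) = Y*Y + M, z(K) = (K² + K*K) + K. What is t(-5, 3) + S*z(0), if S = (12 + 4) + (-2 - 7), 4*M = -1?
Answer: -35/24 ≈ -1.4583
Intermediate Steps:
M = -¼ (M = (¼)*(-1) = -¼ ≈ -0.25000)
z(K) = K + 2*K² (z(K) = (K² + K²) + K = 2*K² + K = K + 2*K²)
t(q, Y) = 1/24 - Y²/6 (t(q, Y) = -(Y*Y - ¼)/6 = -(Y² - ¼)/6 = -(-¼ + Y²)/6 = 1/24 - Y²/6)
S = 7 (S = 16 - 9 = 7)
t(-5, 3) + S*z(0) = (1/24 - ⅙*3²) + 7*(0*(1 + 2*0)) = (1/24 - ⅙*9) + 7*(0*(1 + 0)) = (1/24 - 3/2) + 7*(0*1) = -35/24 + 7*0 = -35/24 + 0 = -35/24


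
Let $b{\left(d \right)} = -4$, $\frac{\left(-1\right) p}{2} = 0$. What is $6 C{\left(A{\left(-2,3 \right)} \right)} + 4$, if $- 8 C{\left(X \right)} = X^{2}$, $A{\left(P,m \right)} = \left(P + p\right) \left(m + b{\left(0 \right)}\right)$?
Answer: $1$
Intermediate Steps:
$p = 0$ ($p = \left(-2\right) 0 = 0$)
$A{\left(P,m \right)} = P \left(-4 + m\right)$ ($A{\left(P,m \right)} = \left(P + 0\right) \left(m - 4\right) = P \left(-4 + m\right)$)
$C{\left(X \right)} = - \frac{X^{2}}{8}$
$6 C{\left(A{\left(-2,3 \right)} \right)} + 4 = 6 \left(- \frac{\left(- 2 \left(-4 + 3\right)\right)^{2}}{8}\right) + 4 = 6 \left(- \frac{\left(\left(-2\right) \left(-1\right)\right)^{2}}{8}\right) + 4 = 6 \left(- \frac{2^{2}}{8}\right) + 4 = 6 \left(\left(- \frac{1}{8}\right) 4\right) + 4 = 6 \left(- \frac{1}{2}\right) + 4 = -3 + 4 = 1$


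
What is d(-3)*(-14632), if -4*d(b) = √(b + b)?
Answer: 3658*I*√6 ≈ 8960.2*I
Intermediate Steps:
d(b) = -√2*√b/4 (d(b) = -√(b + b)/4 = -√2*√b/4)
d(-3)*(-14632) = -√2*√(-3)/4*(-14632) = -√2*I*√3/4*(-14632) = -I*√6/4*(-14632) = 3658*I*√6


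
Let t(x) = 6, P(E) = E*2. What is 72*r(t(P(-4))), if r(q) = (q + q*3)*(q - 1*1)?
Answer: 8640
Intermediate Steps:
P(E) = 2*E
r(q) = 4*q*(-1 + q) (r(q) = (q + 3*q)*(q - 1) = (4*q)*(-1 + q) = 4*q*(-1 + q))
72*r(t(P(-4))) = 72*(4*6*(-1 + 6)) = 72*(4*6*5) = 72*120 = 8640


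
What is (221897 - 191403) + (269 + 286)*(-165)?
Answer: -61081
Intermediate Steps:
(221897 - 191403) + (269 + 286)*(-165) = 30494 + 555*(-165) = 30494 - 91575 = -61081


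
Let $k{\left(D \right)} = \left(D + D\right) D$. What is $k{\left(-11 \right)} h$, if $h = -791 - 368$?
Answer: $-280478$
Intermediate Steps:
$h = -1159$
$k{\left(D \right)} = 2 D^{2}$ ($k{\left(D \right)} = 2 D D = 2 D^{2}$)
$k{\left(-11 \right)} h = 2 \left(-11\right)^{2} \left(-1159\right) = 2 \cdot 121 \left(-1159\right) = 242 \left(-1159\right) = -280478$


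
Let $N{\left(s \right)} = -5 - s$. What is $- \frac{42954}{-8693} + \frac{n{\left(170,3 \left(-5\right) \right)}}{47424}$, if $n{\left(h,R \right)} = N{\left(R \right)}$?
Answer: $\frac{1018568713}{206128416} \approx 4.9414$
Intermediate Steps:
$n{\left(h,R \right)} = -5 - R$
$- \frac{42954}{-8693} + \frac{n{\left(170,3 \left(-5\right) \right)}}{47424} = - \frac{42954}{-8693} + \frac{-5 - 3 \left(-5\right)}{47424} = \left(-42954\right) \left(- \frac{1}{8693}\right) + \left(-5 - -15\right) \frac{1}{47424} = \frac{42954}{8693} + \left(-5 + 15\right) \frac{1}{47424} = \frac{42954}{8693} + 10 \cdot \frac{1}{47424} = \frac{42954}{8693} + \frac{5}{23712} = \frac{1018568713}{206128416}$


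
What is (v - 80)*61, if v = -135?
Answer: -13115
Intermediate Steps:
(v - 80)*61 = (-135 - 80)*61 = -215*61 = -13115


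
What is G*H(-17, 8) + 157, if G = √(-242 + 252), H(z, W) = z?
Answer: 157 - 17*√10 ≈ 103.24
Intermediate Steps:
G = √10 ≈ 3.1623
G*H(-17, 8) + 157 = √10*(-17) + 157 = -17*√10 + 157 = 157 - 17*√10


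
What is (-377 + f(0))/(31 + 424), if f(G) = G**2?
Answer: -29/35 ≈ -0.82857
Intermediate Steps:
(-377 + f(0))/(31 + 424) = (-377 + 0**2)/(31 + 424) = (-377 + 0)/455 = -377*1/455 = -29/35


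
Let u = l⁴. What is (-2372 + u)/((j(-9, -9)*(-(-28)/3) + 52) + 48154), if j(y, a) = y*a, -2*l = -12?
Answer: -538/24481 ≈ -0.021976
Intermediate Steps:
l = 6 (l = -½*(-12) = 6)
u = 1296 (u = 6⁴ = 1296)
j(y, a) = a*y
(-2372 + u)/((j(-9, -9)*(-(-28)/3) + 52) + 48154) = (-2372 + 1296)/(((-9*(-9))*(-(-28)/3) + 52) + 48154) = -1076/((81*(-(-28)/3) + 52) + 48154) = -1076/((81*(-14*(-⅔)) + 52) + 48154) = -1076/((81*(28/3) + 52) + 48154) = -1076/((756 + 52) + 48154) = -1076/(808 + 48154) = -1076/48962 = -1076*1/48962 = -538/24481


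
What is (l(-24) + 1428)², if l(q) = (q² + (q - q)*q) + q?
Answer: 3920400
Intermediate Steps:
l(q) = q + q² (l(q) = (q² + 0*q) + q = (q² + 0) + q = q² + q = q + q²)
(l(-24) + 1428)² = (-24*(1 - 24) + 1428)² = (-24*(-23) + 1428)² = (552 + 1428)² = 1980² = 3920400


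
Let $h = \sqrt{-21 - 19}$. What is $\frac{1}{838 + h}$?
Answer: $\frac{419}{351142} - \frac{i \sqrt{10}}{351142} \approx 0.0011932 - 9.0057 \cdot 10^{-6} i$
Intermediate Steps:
$h = 2 i \sqrt{10}$ ($h = \sqrt{-40} = 2 i \sqrt{10} \approx 6.3246 i$)
$\frac{1}{838 + h} = \frac{1}{838 + 2 i \sqrt{10}}$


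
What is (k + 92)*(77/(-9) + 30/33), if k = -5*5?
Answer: -50719/99 ≈ -512.31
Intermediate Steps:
k = -25
(k + 92)*(77/(-9) + 30/33) = (-25 + 92)*(77/(-9) + 30/33) = 67*(77*(-⅑) + 30*(1/33)) = 67*(-77/9 + 10/11) = 67*(-757/99) = -50719/99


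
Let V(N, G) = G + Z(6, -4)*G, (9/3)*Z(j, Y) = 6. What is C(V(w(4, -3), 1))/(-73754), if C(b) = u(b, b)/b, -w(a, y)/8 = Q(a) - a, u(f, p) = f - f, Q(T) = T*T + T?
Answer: 0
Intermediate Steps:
Q(T) = T + T² (Q(T) = T² + T = T + T²)
u(f, p) = 0
Z(j, Y) = 2 (Z(j, Y) = (⅓)*6 = 2)
w(a, y) = 8*a - 8*a*(1 + a) (w(a, y) = -8*(a*(1 + a) - a) = -8*(-a + a*(1 + a)) = 8*a - 8*a*(1 + a))
V(N, G) = 3*G (V(N, G) = G + 2*G = 3*G)
C(b) = 0 (C(b) = 0/b = 0)
C(V(w(4, -3), 1))/(-73754) = 0/(-73754) = 0*(-1/73754) = 0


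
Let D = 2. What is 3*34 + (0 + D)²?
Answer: 106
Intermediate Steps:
3*34 + (0 + D)² = 3*34 + (0 + 2)² = 102 + 2² = 102 + 4 = 106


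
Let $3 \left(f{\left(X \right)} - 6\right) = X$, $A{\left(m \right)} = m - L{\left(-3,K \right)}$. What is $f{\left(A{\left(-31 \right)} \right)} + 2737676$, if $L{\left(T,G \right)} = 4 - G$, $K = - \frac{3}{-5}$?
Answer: $\frac{41065058}{15} \approx 2.7377 \cdot 10^{6}$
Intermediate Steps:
$K = \frac{3}{5}$ ($K = \left(-3\right) \left(- \frac{1}{5}\right) = \frac{3}{5} \approx 0.6$)
$A{\left(m \right)} = - \frac{17}{5} + m$ ($A{\left(m \right)} = m - \left(4 - \frac{3}{5}\right) = m - \frac{17}{5} = - \frac{17}{5} + m$)
$f{\left(X \right)} = 6 + \frac{X}{3}$
$f{\left(A{\left(-31 \right)} \right)} + 2737676 = \left(6 + \frac{- \frac{17}{5} - 31}{3}\right) + 2737676 = \left(6 + \frac{1}{3} \left(- \frac{172}{5}\right)\right) + 2737676 = \left(6 - \frac{172}{15}\right) + 2737676 = - \frac{82}{15} + 2737676 = \frac{41065058}{15}$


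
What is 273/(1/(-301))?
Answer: -82173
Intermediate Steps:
273/(1/(-301)) = 273/(-1/301) = 273*(-301) = -82173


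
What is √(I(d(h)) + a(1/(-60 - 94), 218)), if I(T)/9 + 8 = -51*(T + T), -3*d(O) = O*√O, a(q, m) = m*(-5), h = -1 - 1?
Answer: √(-1162 - 612*I*√2) ≈ 11.977 - 36.131*I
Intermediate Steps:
h = -2
a(q, m) = -5*m
d(O) = -O^(3/2)/3 (d(O) = -O*√O/3 = -O^(3/2)/3)
I(T) = -72 - 918*T (I(T) = -72 + 9*(-51*(T + T)) = -72 + 9*(-102*T) = -72 - 918*T)
√(I(d(h)) + a(1/(-60 - 94), 218)) = √((-72 - (-306)*(-2)^(3/2)) - 5*218) = √((-72 - (-306)*(-2*I*√2)) - 1090) = √((-72 - 612*I*√2) - 1090) = √(-1162 - 612*I*√2)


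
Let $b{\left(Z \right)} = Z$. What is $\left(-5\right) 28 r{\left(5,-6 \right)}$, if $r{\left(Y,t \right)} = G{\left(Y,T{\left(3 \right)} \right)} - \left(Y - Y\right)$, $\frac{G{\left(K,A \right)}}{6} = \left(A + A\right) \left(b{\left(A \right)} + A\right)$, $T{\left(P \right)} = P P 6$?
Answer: $-9797760$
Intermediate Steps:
$T{\left(P \right)} = 6 P^{2}$ ($T{\left(P \right)} = P^{2} \cdot 6 = 6 P^{2}$)
$G{\left(K,A \right)} = 24 A^{2}$ ($G{\left(K,A \right)} = 6 \left(A + A\right) \left(A + A\right) = 6 \cdot 2 A 2 A = 6 \cdot 4 A^{2} = 24 A^{2}$)
$r{\left(Y,t \right)} = 69984$ ($r{\left(Y,t \right)} = 24 \left(6 \cdot 3^{2}\right)^{2} - \left(Y - Y\right) = 24 \left(6 \cdot 9\right)^{2} - 0 = 24 \cdot 54^{2} + 0 = 24 \cdot 2916 + 0 = 69984 + 0 = 69984$)
$\left(-5\right) 28 r{\left(5,-6 \right)} = \left(-5\right) 28 \cdot 69984 = \left(-140\right) 69984 = -9797760$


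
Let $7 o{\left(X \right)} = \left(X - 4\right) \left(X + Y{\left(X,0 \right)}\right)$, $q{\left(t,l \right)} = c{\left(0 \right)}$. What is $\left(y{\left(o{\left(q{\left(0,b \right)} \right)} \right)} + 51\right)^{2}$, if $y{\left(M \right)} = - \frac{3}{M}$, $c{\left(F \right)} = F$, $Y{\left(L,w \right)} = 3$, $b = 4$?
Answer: $\frac{44521}{16} \approx 2782.6$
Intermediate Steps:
$q{\left(t,l \right)} = 0$
$o{\left(X \right)} = \frac{\left(-4 + X\right) \left(3 + X\right)}{7}$ ($o{\left(X \right)} = \frac{\left(X - 4\right) \left(X + 3\right)}{7} = \frac{\left(-4 + X\right) \left(3 + X\right)}{7}$)
$\left(y{\left(o{\left(q{\left(0,b \right)} \right)} \right)} + 51\right)^{2} = \left(- \frac{3}{- \frac{12}{7} - 0 + \frac{0^{2}}{7}} + 51\right)^{2} = \left(- \frac{3}{- \frac{12}{7} + 0 + \frac{1}{7} \cdot 0} + 51\right)^{2} = \left(- \frac{3}{- \frac{12}{7} + 0 + 0} + 51\right)^{2} = \left(- \frac{3}{- \frac{12}{7}} + 51\right)^{2} = \left(\left(-3\right) \left(- \frac{7}{12}\right) + 51\right)^{2} = \left(\frac{7}{4} + 51\right)^{2} = \left(\frac{211}{4}\right)^{2} = \frac{44521}{16}$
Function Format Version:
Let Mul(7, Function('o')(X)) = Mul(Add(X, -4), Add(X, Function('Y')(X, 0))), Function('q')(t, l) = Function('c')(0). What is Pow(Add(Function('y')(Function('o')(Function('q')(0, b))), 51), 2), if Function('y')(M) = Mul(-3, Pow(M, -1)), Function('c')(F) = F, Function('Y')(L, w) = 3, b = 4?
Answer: Rational(44521, 16) ≈ 2782.6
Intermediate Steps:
Function('q')(t, l) = 0
Function('o')(X) = Mul(Rational(1, 7), Add(-4, X), Add(3, X)) (Function('o')(X) = Mul(Rational(1, 7), Mul(Add(X, -4), Add(X, 3))) = Mul(Rational(1, 7), Mul(Add(-4, X), Add(3, X))) = Mul(Rational(1, 7), Add(-4, X), Add(3, X)))
Pow(Add(Function('y')(Function('o')(Function('q')(0, b))), 51), 2) = Pow(Add(Mul(-3, Pow(Add(Rational(-12, 7), Mul(Rational(-1, 7), 0), Mul(Rational(1, 7), Pow(0, 2))), -1)), 51), 2) = Pow(Add(Mul(-3, Pow(Add(Rational(-12, 7), 0, Mul(Rational(1, 7), 0)), -1)), 51), 2) = Pow(Add(Mul(-3, Pow(Add(Rational(-12, 7), 0, 0), -1)), 51), 2) = Pow(Add(Mul(-3, Pow(Rational(-12, 7), -1)), 51), 2) = Pow(Add(Mul(-3, Rational(-7, 12)), 51), 2) = Pow(Add(Rational(7, 4), 51), 2) = Pow(Rational(211, 4), 2) = Rational(44521, 16)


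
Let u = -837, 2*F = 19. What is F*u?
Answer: -15903/2 ≈ -7951.5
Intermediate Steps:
F = 19/2 (F = (½)*19 = 19/2 ≈ 9.5000)
F*u = (19/2)*(-837) = -15903/2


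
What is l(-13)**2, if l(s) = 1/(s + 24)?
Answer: 1/121 ≈ 0.0082645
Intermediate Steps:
l(s) = 1/(24 + s)
l(-13)**2 = (1/(24 - 13))**2 = (1/11)**2 = 1/121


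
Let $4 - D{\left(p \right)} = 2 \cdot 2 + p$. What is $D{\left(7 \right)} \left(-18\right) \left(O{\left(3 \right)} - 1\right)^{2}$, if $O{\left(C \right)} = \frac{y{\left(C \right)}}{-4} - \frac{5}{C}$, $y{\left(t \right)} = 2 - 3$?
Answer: $\frac{5887}{8} \approx 735.88$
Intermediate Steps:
$y{\left(t \right)} = -1$
$O{\left(C \right)} = \frac{1}{4} - \frac{5}{C}$ ($O{\left(C \right)} = - \frac{1}{-4} - \frac{5}{C} = \left(-1\right) \left(- \frac{1}{4}\right) - \frac{5}{C} = \frac{1}{4} - \frac{5}{C}$)
$D{\left(p \right)} = - p$ ($D{\left(p \right)} = 4 - \left(2 \cdot 2 + p\right) = 4 - \left(4 + p\right) = - p$)
$D{\left(7 \right)} \left(-18\right) \left(O{\left(3 \right)} - 1\right)^{2} = \left(-1\right) 7 \left(-18\right) \left(\frac{-20 + 3}{4 \cdot 3} - 1\right)^{2} = \left(-7\right) \left(-18\right) \left(\frac{1}{4} \cdot \frac{1}{3} \left(-17\right) - 1\right)^{2} = 126 \left(- \frac{17}{12} - 1\right)^{2} = 126 \left(- \frac{29}{12}\right)^{2} = 126 \cdot \frac{841}{144} = \frac{5887}{8}$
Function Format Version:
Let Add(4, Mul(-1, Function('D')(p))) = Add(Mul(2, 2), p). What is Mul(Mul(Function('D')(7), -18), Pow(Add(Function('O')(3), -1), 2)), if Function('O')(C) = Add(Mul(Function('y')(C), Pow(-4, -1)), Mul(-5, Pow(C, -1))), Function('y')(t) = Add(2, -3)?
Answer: Rational(5887, 8) ≈ 735.88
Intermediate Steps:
Function('y')(t) = -1
Function('O')(C) = Add(Rational(1, 4), Mul(-5, Pow(C, -1))) (Function('O')(C) = Add(Mul(-1, Pow(-4, -1)), Mul(-5, Pow(C, -1))) = Add(Mul(-1, Rational(-1, 4)), Mul(-5, Pow(C, -1))) = Add(Rational(1, 4), Mul(-5, Pow(C, -1))))
Function('D')(p) = Mul(-1, p) (Function('D')(p) = Add(4, Mul(-1, Add(Mul(2, 2), p))) = Add(4, Mul(-1, Add(4, p))) = Add(4, Add(-4, Mul(-1, p))) = Mul(-1, p))
Mul(Mul(Function('D')(7), -18), Pow(Add(Function('O')(3), -1), 2)) = Mul(Mul(Mul(-1, 7), -18), Pow(Add(Mul(Rational(1, 4), Pow(3, -1), Add(-20, 3)), -1), 2)) = Mul(Mul(-7, -18), Pow(Add(Mul(Rational(1, 4), Rational(1, 3), -17), -1), 2)) = Mul(126, Pow(Add(Rational(-17, 12), -1), 2)) = Mul(126, Pow(Rational(-29, 12), 2)) = Mul(126, Rational(841, 144)) = Rational(5887, 8)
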